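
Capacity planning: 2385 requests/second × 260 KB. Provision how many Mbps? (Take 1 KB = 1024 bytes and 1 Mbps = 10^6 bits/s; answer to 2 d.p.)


Formula: Mbps = payload_bytes * RPS * 8 / 1e6
Payload per request = 260 KB = 260 * 1024 = 266240 bytes
Total bytes/sec = 266240 * 2385 = 634982400
Total bits/sec = 634982400 * 8 = 5079859200
Mbps = 5079859200 / 1e6 = 5079.86

5079.86 Mbps


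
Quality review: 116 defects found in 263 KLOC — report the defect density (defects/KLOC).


Defect density = defects / KLOC
Defect density = 116 / 263
Defect density = 0.441 defects/KLOC

0.441 defects/KLOC


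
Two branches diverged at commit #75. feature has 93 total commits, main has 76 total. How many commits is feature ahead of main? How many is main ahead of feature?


Common ancestor: commit #75
feature commits after divergence: 93 - 75 = 18
main commits after divergence: 76 - 75 = 1
feature is 18 commits ahead of main
main is 1 commits ahead of feature

feature ahead: 18, main ahead: 1


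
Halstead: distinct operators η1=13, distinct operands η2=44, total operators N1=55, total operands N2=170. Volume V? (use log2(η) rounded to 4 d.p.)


Formula: V = N * log2(η), where N = N1 + N2 and η = η1 + η2
η = 13 + 44 = 57
N = 55 + 170 = 225
log2(57) ≈ 5.8329
V = 225 * 5.8329 = 1312.40

1312.40


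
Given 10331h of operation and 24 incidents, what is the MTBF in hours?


Formula: MTBF = Total operating time / Number of failures
MTBF = 10331 / 24
MTBF = 430.46 hours

430.46 hours


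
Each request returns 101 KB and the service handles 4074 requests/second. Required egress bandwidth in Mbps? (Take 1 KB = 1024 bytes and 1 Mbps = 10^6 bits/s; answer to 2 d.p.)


Formula: Mbps = payload_bytes * RPS * 8 / 1e6
Payload per request = 101 KB = 101 * 1024 = 103424 bytes
Total bytes/sec = 103424 * 4074 = 421349376
Total bits/sec = 421349376 * 8 = 3370795008
Mbps = 3370795008 / 1e6 = 3370.8

3370.8 Mbps


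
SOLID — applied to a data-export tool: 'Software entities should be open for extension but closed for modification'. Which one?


This describes the Open/Closed Principle (OCP)

Open/Closed Principle (OCP)


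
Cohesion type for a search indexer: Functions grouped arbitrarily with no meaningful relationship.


Reasoning: Worst: random grouping
Type: Coincidental cohesion

Coincidental cohesion


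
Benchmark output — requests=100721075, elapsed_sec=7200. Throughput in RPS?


Formula: throughput = requests / seconds
throughput = 100721075 / 7200
throughput = 13989.04 requests/second

13989.04 requests/second


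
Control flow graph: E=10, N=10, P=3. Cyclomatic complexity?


Formula: V(G) = E - N + 2P
V(G) = 10 - 10 + 2*3
V(G) = 0 + 6
V(G) = 6

6


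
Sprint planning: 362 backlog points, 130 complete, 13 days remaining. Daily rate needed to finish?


Formula: Required rate = Remaining points / Days left
Remaining = 362 - 130 = 232 points
Required rate = 232 / 13 = 17.85 points/day

17.85 points/day


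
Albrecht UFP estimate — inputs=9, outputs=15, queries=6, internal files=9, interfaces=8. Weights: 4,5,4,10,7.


UFP = EI*4 + EO*5 + EQ*4 + ILF*10 + EIF*7
UFP = 9*4 + 15*5 + 6*4 + 9*10 + 8*7
UFP = 36 + 75 + 24 + 90 + 56
UFP = 281

281


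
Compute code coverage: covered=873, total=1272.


Coverage = covered / total * 100
Coverage = 873 / 1272 * 100
Coverage = 68.63%

68.63%


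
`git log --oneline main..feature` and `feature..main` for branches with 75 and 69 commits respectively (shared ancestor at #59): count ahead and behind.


Common ancestor: commit #59
feature commits after divergence: 75 - 59 = 16
main commits after divergence: 69 - 59 = 10
feature is 16 commits ahead of main
main is 10 commits ahead of feature

feature ahead: 16, main ahead: 10


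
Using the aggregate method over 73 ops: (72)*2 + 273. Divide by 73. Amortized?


Formula: Amortized cost = Total cost / Operations
Total cost = (72 * 2) + (1 * 273)
Total cost = 144 + 273 = 417
Amortized = 417 / 73 = 5.7123

5.7123


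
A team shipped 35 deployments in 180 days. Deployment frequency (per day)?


Formula: deployments per day = releases / days
= 35 / 180
= 0.194 deploys/day
(equivalently, 1.36 deploys/week)

0.194 deploys/day


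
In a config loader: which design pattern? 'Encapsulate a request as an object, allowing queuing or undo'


This matches the Command pattern

Command


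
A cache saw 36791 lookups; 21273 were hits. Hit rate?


Formula: hit rate = hits / (hits + misses) * 100
hit rate = 21273 / (21273 + 15518) * 100
hit rate = 21273 / 36791 * 100
hit rate = 57.82%

57.82%


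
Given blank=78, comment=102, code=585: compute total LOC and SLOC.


Total LOC = blank + comment + code
Total LOC = 78 + 102 + 585 = 765
SLOC (source only) = code = 585

Total LOC: 765, SLOC: 585


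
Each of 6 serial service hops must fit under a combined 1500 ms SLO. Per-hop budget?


Formula: per_stage = total_budget / stages
per_stage = 1500 / 6
per_stage = 250.0 ms

250.0 ms


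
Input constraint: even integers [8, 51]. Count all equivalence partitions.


Constraint: even integers in [8, 51]
Class 1: x < 8 — out-of-range invalid
Class 2: x in [8,51] but odd — wrong type invalid
Class 3: x in [8,51] and even — valid
Class 4: x > 51 — out-of-range invalid
Total equivalence classes: 4

4 equivalence classes


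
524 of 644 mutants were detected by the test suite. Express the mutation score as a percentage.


Mutation score = killed / total * 100
Mutation score = 524 / 644 * 100
Mutation score = 81.37%

81.37%


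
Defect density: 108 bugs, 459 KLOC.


Defect density = defects / KLOC
Defect density = 108 / 459
Defect density = 0.235 defects/KLOC

0.235 defects/KLOC


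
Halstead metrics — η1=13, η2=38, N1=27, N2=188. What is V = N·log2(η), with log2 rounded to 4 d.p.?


Formula: V = N * log2(η), where N = N1 + N2 and η = η1 + η2
η = 13 + 38 = 51
N = 27 + 188 = 215
log2(51) ≈ 5.6724
V = 215 * 5.6724 = 1219.57

1219.57


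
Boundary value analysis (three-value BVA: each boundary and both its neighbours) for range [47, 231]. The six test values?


Range: [47, 231]
Boundaries: just below min, min, min+1, max-1, max, just above max
Values: [46, 47, 48, 230, 231, 232]

[46, 47, 48, 230, 231, 232]


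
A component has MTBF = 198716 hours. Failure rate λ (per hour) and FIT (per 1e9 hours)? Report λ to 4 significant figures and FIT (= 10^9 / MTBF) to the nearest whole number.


Formula: λ = 1 / MTBF; FIT = λ × 1e9 = 1e9 / MTBF
λ = 1 / 198716 ≈ 5.032e-06 failures/hour
FIT = 1e9 / 198716 ≈ 5032 failures per 1e9 hours (nearest whole number)

λ = 5.032e-06 /h, FIT = 5032


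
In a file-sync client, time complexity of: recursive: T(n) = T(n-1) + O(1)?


Reasoning: linear recursion with constant work per frame
Complexity: O(n)

O(n)


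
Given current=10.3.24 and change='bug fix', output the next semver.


Current: 10.3.24
Change category: 'bug fix' → patch bump
SemVer rule: patch bump → increment PATCH (MAJOR and MINOR unchanged)
New: 10.3.25

10.3.25


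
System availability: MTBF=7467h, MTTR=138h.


Availability = MTBF / (MTBF + MTTR)
Availability = 7467 / (7467 + 138)
Availability = 7467 / 7605
Availability = 98.1854%

98.1854%


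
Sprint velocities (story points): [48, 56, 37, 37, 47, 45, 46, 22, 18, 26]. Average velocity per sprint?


Formula: Avg velocity = Total points / Number of sprints
Points: [48, 56, 37, 37, 47, 45, 46, 22, 18, 26]
Sum = 48 + 56 + 37 + 37 + 47 + 45 + 46 + 22 + 18 + 26 = 382
Avg velocity = 382 / 10 = 38.2 points/sprint

38.2 points/sprint


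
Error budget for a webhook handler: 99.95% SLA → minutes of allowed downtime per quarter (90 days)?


Formula: allowed downtime = period * (100 - SLA) / 100
Period (quarter (90 days)) = 129600 minutes
Unavailability fraction = (100 - 99.95) / 100
Allowed downtime = 129600 * (100 - 99.95) / 100
Allowed downtime = 64.8 minutes

64.8 minutes


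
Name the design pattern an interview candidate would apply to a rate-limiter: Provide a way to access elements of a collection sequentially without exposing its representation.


This matches the Iterator pattern

Iterator


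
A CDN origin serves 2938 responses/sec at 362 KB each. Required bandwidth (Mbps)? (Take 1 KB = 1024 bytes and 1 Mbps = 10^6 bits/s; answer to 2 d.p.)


Formula: Mbps = payload_bytes * RPS * 8 / 1e6
Payload per request = 362 KB = 362 * 1024 = 370688 bytes
Total bytes/sec = 370688 * 2938 = 1089081344
Total bits/sec = 1089081344 * 8 = 8712650752
Mbps = 8712650752 / 1e6 = 8712.65

8712.65 Mbps


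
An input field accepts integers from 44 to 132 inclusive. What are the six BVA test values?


Range: [44, 132]
Boundaries: just below min, min, min+1, max-1, max, just above max
Values: [43, 44, 45, 131, 132, 133]

[43, 44, 45, 131, 132, 133]


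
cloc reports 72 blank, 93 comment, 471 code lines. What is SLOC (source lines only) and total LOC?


Total LOC = blank + comment + code
Total LOC = 72 + 93 + 471 = 636
SLOC (source only) = code = 471

Total LOC: 636, SLOC: 471


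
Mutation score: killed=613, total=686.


Mutation score = killed / total * 100
Mutation score = 613 / 686 * 100
Mutation score = 89.36%

89.36%


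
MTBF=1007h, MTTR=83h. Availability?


Availability = MTBF / (MTBF + MTTR)
Availability = 1007 / (1007 + 83)
Availability = 1007 / 1090
Availability = 92.3853%

92.3853%


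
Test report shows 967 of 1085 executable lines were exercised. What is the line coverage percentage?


Coverage = covered / total * 100
Coverage = 967 / 1085 * 100
Coverage = 89.12%

89.12%


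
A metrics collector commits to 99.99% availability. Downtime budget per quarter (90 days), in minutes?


Formula: allowed downtime = period * (100 - SLA) / 100
Period (quarter (90 days)) = 129600 minutes
Unavailability fraction = (100 - 99.99) / 100
Allowed downtime = 129600 * (100 - 99.99) / 100
Allowed downtime = 12.96 minutes

12.96 minutes


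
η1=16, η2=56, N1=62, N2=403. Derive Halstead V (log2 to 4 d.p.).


Formula: V = N * log2(η), where N = N1 + N2 and η = η1 + η2
η = 16 + 56 = 72
N = 62 + 403 = 465
log2(72) ≈ 6.1699
V = 465 * 6.1699 = 2869.00

2869.00


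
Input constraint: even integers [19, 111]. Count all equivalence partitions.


Constraint: even integers in [19, 111]
Class 1: x < 19 — out-of-range invalid
Class 2: x in [19,111] but odd — wrong type invalid
Class 3: x in [19,111] and even — valid
Class 4: x > 111 — out-of-range invalid
Total equivalence classes: 4

4 equivalence classes


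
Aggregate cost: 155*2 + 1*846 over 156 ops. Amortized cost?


Formula: Amortized cost = Total cost / Operations
Total cost = (155 * 2) + (1 * 846)
Total cost = 310 + 846 = 1156
Amortized = 1156 / 156 = 7.4103

7.4103


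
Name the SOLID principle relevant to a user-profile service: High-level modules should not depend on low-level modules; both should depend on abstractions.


This describes the Dependency Inversion Principle (DIP)

Dependency Inversion Principle (DIP)


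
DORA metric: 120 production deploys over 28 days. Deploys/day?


Formula: deployments per day = releases / days
= 120 / 28
= 4.286 deploys/day
(equivalently, 30.0 deploys/week)

4.286 deploys/day


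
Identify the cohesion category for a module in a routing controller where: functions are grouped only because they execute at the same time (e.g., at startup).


Reasoning: Related by timing only
Type: Temporal cohesion

Temporal cohesion


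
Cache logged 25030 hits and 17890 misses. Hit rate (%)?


Formula: hit rate = hits / (hits + misses) * 100
hit rate = 25030 / (25030 + 17890) * 100
hit rate = 25030 / 42920 * 100
hit rate = 58.32%

58.32%


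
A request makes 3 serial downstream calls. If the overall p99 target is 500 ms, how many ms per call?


Formula: per_stage = total_budget / stages
per_stage = 500 / 3
per_stage = 166.67 ms

166.67 ms


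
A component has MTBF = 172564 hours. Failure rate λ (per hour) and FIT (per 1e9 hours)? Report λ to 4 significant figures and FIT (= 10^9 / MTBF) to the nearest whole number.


Formula: λ = 1 / MTBF; FIT = λ × 1e9 = 1e9 / MTBF
λ = 1 / 172564 ≈ 5.795e-06 failures/hour
FIT = 1e9 / 172564 ≈ 5795 failures per 1e9 hours (nearest whole number)

λ = 5.795e-06 /h, FIT = 5795


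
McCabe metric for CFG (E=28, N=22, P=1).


Formula: V(G) = E - N + 2P
V(G) = 28 - 22 + 2*1
V(G) = 6 + 2
V(G) = 8

8


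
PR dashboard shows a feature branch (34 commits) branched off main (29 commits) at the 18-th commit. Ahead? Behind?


Common ancestor: commit #18
feature commits after divergence: 34 - 18 = 16
main commits after divergence: 29 - 18 = 11
feature is 16 commits ahead of main
main is 11 commits ahead of feature

feature ahead: 16, main ahead: 11


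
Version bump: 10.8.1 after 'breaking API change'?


Current: 10.8.1
Change category: 'breaking API change' → major bump
SemVer rule: major bump → increment MAJOR, reset MINOR and PATCH to 0
New: 11.0.0

11.0.0


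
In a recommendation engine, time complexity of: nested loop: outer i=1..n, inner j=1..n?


Reasoning: n iterations times n iterations
Complexity: O(n^2)

O(n^2)


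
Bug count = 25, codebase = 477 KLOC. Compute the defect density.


Defect density = defects / KLOC
Defect density = 25 / 477
Defect density = 0.052 defects/KLOC

0.052 defects/KLOC


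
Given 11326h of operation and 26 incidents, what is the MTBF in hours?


Formula: MTBF = Total operating time / Number of failures
MTBF = 11326 / 26
MTBF = 435.62 hours

435.62 hours


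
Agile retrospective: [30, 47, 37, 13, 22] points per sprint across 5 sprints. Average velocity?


Formula: Avg velocity = Total points / Number of sprints
Points: [30, 47, 37, 13, 22]
Sum = 30 + 47 + 37 + 13 + 22 = 149
Avg velocity = 149 / 5 = 29.8 points/sprint

29.8 points/sprint


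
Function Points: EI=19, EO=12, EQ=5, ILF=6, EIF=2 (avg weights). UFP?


UFP = EI*4 + EO*5 + EQ*4 + ILF*10 + EIF*7
UFP = 19*4 + 12*5 + 5*4 + 6*10 + 2*7
UFP = 76 + 60 + 20 + 60 + 14
UFP = 230

230


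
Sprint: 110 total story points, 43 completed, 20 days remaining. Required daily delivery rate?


Formula: Required rate = Remaining points / Days left
Remaining = 110 - 43 = 67 points
Required rate = 67 / 20 = 3.35 points/day

3.35 points/day


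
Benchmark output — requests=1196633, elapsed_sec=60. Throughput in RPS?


Formula: throughput = requests / seconds
throughput = 1196633 / 60
throughput = 19943.88 requests/second

19943.88 requests/second


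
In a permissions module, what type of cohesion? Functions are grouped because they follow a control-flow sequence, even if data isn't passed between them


Reasoning: Grouped by order of execution within a routine, not by data flow
Type: Procedural cohesion

Procedural cohesion


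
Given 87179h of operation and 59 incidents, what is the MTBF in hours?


Formula: MTBF = Total operating time / Number of failures
MTBF = 87179 / 59
MTBF = 1477.61 hours

1477.61 hours


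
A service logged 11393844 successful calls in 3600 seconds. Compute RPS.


Formula: throughput = requests / seconds
throughput = 11393844 / 3600
throughput = 3164.96 requests/second

3164.96 requests/second


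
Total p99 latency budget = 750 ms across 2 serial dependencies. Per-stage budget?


Formula: per_stage = total_budget / stages
per_stage = 750 / 2
per_stage = 375.0 ms

375.0 ms


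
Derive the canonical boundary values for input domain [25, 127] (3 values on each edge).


Range: [25, 127]
Boundaries: just below min, min, min+1, max-1, max, just above max
Values: [24, 25, 26, 126, 127, 128]

[24, 25, 26, 126, 127, 128]


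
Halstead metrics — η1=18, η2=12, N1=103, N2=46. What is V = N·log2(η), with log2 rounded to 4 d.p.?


Formula: V = N * log2(η), where N = N1 + N2 and η = η1 + η2
η = 18 + 12 = 30
N = 103 + 46 = 149
log2(30) ≈ 4.9069
V = 149 * 4.9069 = 731.13

731.13


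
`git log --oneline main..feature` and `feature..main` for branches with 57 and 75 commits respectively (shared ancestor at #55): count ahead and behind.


Common ancestor: commit #55
feature commits after divergence: 57 - 55 = 2
main commits after divergence: 75 - 55 = 20
feature is 2 commits ahead of main
main is 20 commits ahead of feature

feature ahead: 2, main ahead: 20


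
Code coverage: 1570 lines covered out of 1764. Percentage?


Coverage = covered / total * 100
Coverage = 1570 / 1764 * 100
Coverage = 89.0%

89.0%


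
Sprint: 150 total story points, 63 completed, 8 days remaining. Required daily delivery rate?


Formula: Required rate = Remaining points / Days left
Remaining = 150 - 63 = 87 points
Required rate = 87 / 8 = 10.88 points/day

10.88 points/day


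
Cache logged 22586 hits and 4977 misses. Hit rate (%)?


Formula: hit rate = hits / (hits + misses) * 100
hit rate = 22586 / (22586 + 4977) * 100
hit rate = 22586 / 27563 * 100
hit rate = 81.94%

81.94%


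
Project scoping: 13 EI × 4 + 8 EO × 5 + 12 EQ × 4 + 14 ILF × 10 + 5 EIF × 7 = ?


UFP = EI*4 + EO*5 + EQ*4 + ILF*10 + EIF*7
UFP = 13*4 + 8*5 + 12*4 + 14*10 + 5*7
UFP = 52 + 40 + 48 + 140 + 35
UFP = 315

315


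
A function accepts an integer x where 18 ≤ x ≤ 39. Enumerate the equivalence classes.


Valid range: [18, 39]
Class 1: x < 18 — invalid
Class 2: 18 ≤ x ≤ 39 — valid
Class 3: x > 39 — invalid
Total equivalence classes: 3

3 equivalence classes


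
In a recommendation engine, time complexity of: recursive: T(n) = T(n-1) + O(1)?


Reasoning: linear recursion with constant work per frame
Complexity: O(n)

O(n)


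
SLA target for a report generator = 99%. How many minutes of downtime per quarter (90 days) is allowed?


Formula: allowed downtime = period * (100 - SLA) / 100
Period (quarter (90 days)) = 129600 minutes
Unavailability fraction = (100 - 99.0) / 100
Allowed downtime = 129600 * (100 - 99.0) / 100
Allowed downtime = 1296.0 minutes

1296.0 minutes


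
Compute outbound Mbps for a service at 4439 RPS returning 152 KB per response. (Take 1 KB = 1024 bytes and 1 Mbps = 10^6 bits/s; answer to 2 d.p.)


Formula: Mbps = payload_bytes * RPS * 8 / 1e6
Payload per request = 152 KB = 152 * 1024 = 155648 bytes
Total bytes/sec = 155648 * 4439 = 690921472
Total bits/sec = 690921472 * 8 = 5527371776
Mbps = 5527371776 / 1e6 = 5527.37

5527.37 Mbps


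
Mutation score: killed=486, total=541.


Mutation score = killed / total * 100
Mutation score = 486 / 541 * 100
Mutation score = 89.83%

89.83%


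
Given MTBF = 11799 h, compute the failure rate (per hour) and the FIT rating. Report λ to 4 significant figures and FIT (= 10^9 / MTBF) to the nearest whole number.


Formula: λ = 1 / MTBF; FIT = λ × 1e9 = 1e9 / MTBF
λ = 1 / 11799 ≈ 8.475e-05 failures/hour
FIT = 1e9 / 11799 ≈ 84753 failures per 1e9 hours (nearest whole number)

λ = 8.475e-05 /h, FIT = 84753


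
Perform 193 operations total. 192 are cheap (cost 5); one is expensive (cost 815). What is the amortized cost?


Formula: Amortized cost = Total cost / Operations
Total cost = (192 * 5) + (1 * 815)
Total cost = 960 + 815 = 1775
Amortized = 1775 / 193 = 9.1969

9.1969


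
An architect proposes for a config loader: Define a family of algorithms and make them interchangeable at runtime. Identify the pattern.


This matches the Strategy pattern

Strategy


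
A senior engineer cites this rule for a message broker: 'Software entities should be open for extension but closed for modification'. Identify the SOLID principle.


This describes the Open/Closed Principle (OCP)

Open/Closed Principle (OCP)


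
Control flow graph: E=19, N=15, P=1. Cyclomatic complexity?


Formula: V(G) = E - N + 2P
V(G) = 19 - 15 + 2*1
V(G) = 4 + 2
V(G) = 6

6


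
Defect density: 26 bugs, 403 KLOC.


Defect density = defects / KLOC
Defect density = 26 / 403
Defect density = 0.065 defects/KLOC

0.065 defects/KLOC


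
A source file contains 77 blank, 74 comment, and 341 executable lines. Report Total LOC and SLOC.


Total LOC = blank + comment + code
Total LOC = 77 + 74 + 341 = 492
SLOC (source only) = code = 341

Total LOC: 492, SLOC: 341


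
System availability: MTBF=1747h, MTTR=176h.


Availability = MTBF / (MTBF + MTTR)
Availability = 1747 / (1747 + 176)
Availability = 1747 / 1923
Availability = 90.8476%

90.8476%


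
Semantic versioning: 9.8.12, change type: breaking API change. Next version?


Current: 9.8.12
Change category: 'breaking API change' → major bump
SemVer rule: major bump → increment MAJOR, reset MINOR and PATCH to 0
New: 10.0.0

10.0.0


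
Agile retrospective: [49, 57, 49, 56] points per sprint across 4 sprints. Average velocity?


Formula: Avg velocity = Total points / Number of sprints
Points: [49, 57, 49, 56]
Sum = 49 + 57 + 49 + 56 = 211
Avg velocity = 211 / 4 = 52.75 points/sprint

52.75 points/sprint


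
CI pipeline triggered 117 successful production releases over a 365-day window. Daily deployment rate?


Formula: deployments per day = releases / days
= 117 / 365
= 0.321 deploys/day
(equivalently, 2.24 deploys/week)

0.321 deploys/day


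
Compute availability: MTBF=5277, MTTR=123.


Availability = MTBF / (MTBF + MTTR)
Availability = 5277 / (5277 + 123)
Availability = 5277 / 5400
Availability = 97.7222%

97.7222%


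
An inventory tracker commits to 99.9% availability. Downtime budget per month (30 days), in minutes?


Formula: allowed downtime = period * (100 - SLA) / 100
Period (month (30 days)) = 43200 minutes
Unavailability fraction = (100 - 99.9) / 100
Allowed downtime = 43200 * (100 - 99.9) / 100
Allowed downtime = 43.2 minutes

43.2 minutes


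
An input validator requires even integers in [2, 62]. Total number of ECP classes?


Constraint: even integers in [2, 62]
Class 1: x < 2 — out-of-range invalid
Class 2: x in [2,62] but odd — wrong type invalid
Class 3: x in [2,62] and even — valid
Class 4: x > 62 — out-of-range invalid
Total equivalence classes: 4

4 equivalence classes


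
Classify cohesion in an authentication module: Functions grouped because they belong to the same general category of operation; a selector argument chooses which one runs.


Reasoning: Grouped by category of activity, not by data or sequence
Type: Logical cohesion

Logical cohesion


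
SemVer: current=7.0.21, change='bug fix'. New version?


Current: 7.0.21
Change category: 'bug fix' → patch bump
SemVer rule: patch bump → increment PATCH (MAJOR and MINOR unchanged)
New: 7.0.22

7.0.22


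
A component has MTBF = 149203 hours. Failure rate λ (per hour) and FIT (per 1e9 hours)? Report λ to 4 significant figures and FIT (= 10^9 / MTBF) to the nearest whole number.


Formula: λ = 1 / MTBF; FIT = λ × 1e9 = 1e9 / MTBF
λ = 1 / 149203 ≈ 6.702e-06 failures/hour
FIT = 1e9 / 149203 ≈ 6702 failures per 1e9 hours (nearest whole number)

λ = 6.702e-06 /h, FIT = 6702


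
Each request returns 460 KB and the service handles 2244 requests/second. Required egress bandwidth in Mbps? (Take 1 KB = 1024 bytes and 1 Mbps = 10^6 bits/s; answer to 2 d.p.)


Formula: Mbps = payload_bytes * RPS * 8 / 1e6
Payload per request = 460 KB = 460 * 1024 = 471040 bytes
Total bytes/sec = 471040 * 2244 = 1057013760
Total bits/sec = 1057013760 * 8 = 8456110080
Mbps = 8456110080 / 1e6 = 8456.11

8456.11 Mbps


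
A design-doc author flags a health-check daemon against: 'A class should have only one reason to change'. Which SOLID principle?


This describes the Single Responsibility Principle (SRP)

Single Responsibility Principle (SRP)


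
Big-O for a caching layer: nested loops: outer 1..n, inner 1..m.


Reasoning: product of independent bounds
Complexity: O(n*m)

O(n*m)


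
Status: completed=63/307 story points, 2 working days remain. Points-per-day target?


Formula: Required rate = Remaining points / Days left
Remaining = 307 - 63 = 244 points
Required rate = 244 / 2 = 122.0 points/day

122.0 points/day


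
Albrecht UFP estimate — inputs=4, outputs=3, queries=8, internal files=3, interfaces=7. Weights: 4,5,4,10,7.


UFP = EI*4 + EO*5 + EQ*4 + ILF*10 + EIF*7
UFP = 4*4 + 3*5 + 8*4 + 3*10 + 7*7
UFP = 16 + 15 + 32 + 30 + 49
UFP = 142

142


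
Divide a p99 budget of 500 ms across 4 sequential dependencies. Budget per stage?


Formula: per_stage = total_budget / stages
per_stage = 500 / 4
per_stage = 125.0 ms

125.0 ms


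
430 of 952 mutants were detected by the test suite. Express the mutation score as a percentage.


Mutation score = killed / total * 100
Mutation score = 430 / 952 * 100
Mutation score = 45.17%

45.17%


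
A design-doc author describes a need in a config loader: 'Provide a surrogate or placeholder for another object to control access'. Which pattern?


This matches the Proxy pattern

Proxy


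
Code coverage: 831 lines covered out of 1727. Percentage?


Coverage = covered / total * 100
Coverage = 831 / 1727 * 100
Coverage = 48.12%

48.12%


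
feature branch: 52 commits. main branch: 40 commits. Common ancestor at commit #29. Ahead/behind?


Common ancestor: commit #29
feature commits after divergence: 52 - 29 = 23
main commits after divergence: 40 - 29 = 11
feature is 23 commits ahead of main
main is 11 commits ahead of feature

feature ahead: 23, main ahead: 11


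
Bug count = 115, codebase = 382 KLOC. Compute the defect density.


Defect density = defects / KLOC
Defect density = 115 / 382
Defect density = 0.301 defects/KLOC

0.301 defects/KLOC


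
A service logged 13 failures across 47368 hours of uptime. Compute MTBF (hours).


Formula: MTBF = Total operating time / Number of failures
MTBF = 47368 / 13
MTBF = 3643.69 hours

3643.69 hours


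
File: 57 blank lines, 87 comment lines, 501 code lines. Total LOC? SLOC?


Total LOC = blank + comment + code
Total LOC = 57 + 87 + 501 = 645
SLOC (source only) = code = 501

Total LOC: 645, SLOC: 501


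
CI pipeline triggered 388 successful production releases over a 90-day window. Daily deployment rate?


Formula: deployments per day = releases / days
= 388 / 90
= 4.311 deploys/day
(equivalently, 30.18 deploys/week)

4.311 deploys/day


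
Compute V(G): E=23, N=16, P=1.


Formula: V(G) = E - N + 2P
V(G) = 23 - 16 + 2*1
V(G) = 7 + 2
V(G) = 9

9


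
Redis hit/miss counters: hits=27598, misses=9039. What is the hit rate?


Formula: hit rate = hits / (hits + misses) * 100
hit rate = 27598 / (27598 + 9039) * 100
hit rate = 27598 / 36637 * 100
hit rate = 75.33%

75.33%


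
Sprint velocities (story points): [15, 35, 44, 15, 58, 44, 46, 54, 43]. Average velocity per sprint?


Formula: Avg velocity = Total points / Number of sprints
Points: [15, 35, 44, 15, 58, 44, 46, 54, 43]
Sum = 15 + 35 + 44 + 15 + 58 + 44 + 46 + 54 + 43 = 354
Avg velocity = 354 / 9 = 39.33 points/sprint

39.33 points/sprint


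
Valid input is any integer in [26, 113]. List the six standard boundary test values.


Range: [26, 113]
Boundaries: just below min, min, min+1, max-1, max, just above max
Values: [25, 26, 27, 112, 113, 114]

[25, 26, 27, 112, 113, 114]


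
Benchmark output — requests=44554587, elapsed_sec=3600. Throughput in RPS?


Formula: throughput = requests / seconds
throughput = 44554587 / 3600
throughput = 12376.27 requests/second

12376.27 requests/second


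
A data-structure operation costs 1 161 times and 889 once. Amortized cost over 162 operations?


Formula: Amortized cost = Total cost / Operations
Total cost = (161 * 1) + (1 * 889)
Total cost = 161 + 889 = 1050
Amortized = 1050 / 162 = 6.4815

6.4815


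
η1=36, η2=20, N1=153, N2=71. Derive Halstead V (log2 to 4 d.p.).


Formula: V = N * log2(η), where N = N1 + N2 and η = η1 + η2
η = 36 + 20 = 56
N = 153 + 71 = 224
log2(56) ≈ 5.8074
V = 224 * 5.8074 = 1300.86

1300.86


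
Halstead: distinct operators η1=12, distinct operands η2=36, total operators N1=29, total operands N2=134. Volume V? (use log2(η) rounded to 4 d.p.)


Formula: V = N * log2(η), where N = N1 + N2 and η = η1 + η2
η = 12 + 36 = 48
N = 29 + 134 = 163
log2(48) ≈ 5.5850
V = 163 * 5.5850 = 910.36

910.36


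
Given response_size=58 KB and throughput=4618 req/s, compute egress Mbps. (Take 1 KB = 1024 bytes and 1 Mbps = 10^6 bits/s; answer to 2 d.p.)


Formula: Mbps = payload_bytes * RPS * 8 / 1e6
Payload per request = 58 KB = 58 * 1024 = 59392 bytes
Total bytes/sec = 59392 * 4618 = 274272256
Total bits/sec = 274272256 * 8 = 2194178048
Mbps = 2194178048 / 1e6 = 2194.18

2194.18 Mbps


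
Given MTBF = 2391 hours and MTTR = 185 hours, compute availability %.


Availability = MTBF / (MTBF + MTTR)
Availability = 2391 / (2391 + 185)
Availability = 2391 / 2576
Availability = 92.8183%

92.8183%


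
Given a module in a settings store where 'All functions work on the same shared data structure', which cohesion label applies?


Reasoning: Functions share data
Type: Communicational cohesion

Communicational cohesion


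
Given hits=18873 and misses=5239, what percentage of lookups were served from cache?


Formula: hit rate = hits / (hits + misses) * 100
hit rate = 18873 / (18873 + 5239) * 100
hit rate = 18873 / 24112 * 100
hit rate = 78.27%

78.27%


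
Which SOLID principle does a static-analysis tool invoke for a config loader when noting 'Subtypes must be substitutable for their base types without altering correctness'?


This describes the Liskov Substitution Principle (LSP)

Liskov Substitution Principle (LSP)


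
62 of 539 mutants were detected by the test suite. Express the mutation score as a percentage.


Mutation score = killed / total * 100
Mutation score = 62 / 539 * 100
Mutation score = 11.5%

11.5%


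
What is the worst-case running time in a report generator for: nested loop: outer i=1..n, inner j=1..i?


Reasoning: triangle: n(n+1)/2 ~ n^2/2
Complexity: O(n^2)

O(n^2)


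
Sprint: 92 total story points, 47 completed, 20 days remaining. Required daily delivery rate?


Formula: Required rate = Remaining points / Days left
Remaining = 92 - 47 = 45 points
Required rate = 45 / 20 = 2.25 points/day

2.25 points/day


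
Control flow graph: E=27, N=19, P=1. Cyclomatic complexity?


Formula: V(G) = E - N + 2P
V(G) = 27 - 19 + 2*1
V(G) = 8 + 2
V(G) = 10

10


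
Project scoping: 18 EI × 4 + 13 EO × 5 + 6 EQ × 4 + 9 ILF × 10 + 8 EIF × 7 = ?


UFP = EI*4 + EO*5 + EQ*4 + ILF*10 + EIF*7
UFP = 18*4 + 13*5 + 6*4 + 9*10 + 8*7
UFP = 72 + 65 + 24 + 90 + 56
UFP = 307

307


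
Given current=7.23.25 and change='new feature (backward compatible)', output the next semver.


Current: 7.23.25
Change category: 'new feature (backward compatible)' → minor bump
SemVer rule: minor bump → increment MINOR, reset PATCH to 0 (MAJOR unchanged)
New: 7.24.0

7.24.0


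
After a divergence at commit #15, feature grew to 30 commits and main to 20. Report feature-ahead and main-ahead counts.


Common ancestor: commit #15
feature commits after divergence: 30 - 15 = 15
main commits after divergence: 20 - 15 = 5
feature is 15 commits ahead of main
main is 5 commits ahead of feature

feature ahead: 15, main ahead: 5


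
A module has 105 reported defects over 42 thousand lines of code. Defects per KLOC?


Defect density = defects / KLOC
Defect density = 105 / 42
Defect density = 2.5 defects/KLOC

2.5 defects/KLOC


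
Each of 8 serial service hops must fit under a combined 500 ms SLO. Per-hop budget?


Formula: per_stage = total_budget / stages
per_stage = 500 / 8
per_stage = 62.5 ms

62.5 ms


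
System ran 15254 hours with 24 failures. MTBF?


Formula: MTBF = Total operating time / Number of failures
MTBF = 15254 / 24
MTBF = 635.58 hours

635.58 hours


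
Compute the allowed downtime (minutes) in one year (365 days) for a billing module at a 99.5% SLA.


Formula: allowed downtime = period * (100 - SLA) / 100
Period (year (365 days)) = 525600 minutes
Unavailability fraction = (100 - 99.5) / 100
Allowed downtime = 525600 * (100 - 99.5) / 100
Allowed downtime = 2628.0 minutes

2628.0 minutes


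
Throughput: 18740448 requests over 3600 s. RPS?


Formula: throughput = requests / seconds
throughput = 18740448 / 3600
throughput = 5205.68 requests/second

5205.68 requests/second


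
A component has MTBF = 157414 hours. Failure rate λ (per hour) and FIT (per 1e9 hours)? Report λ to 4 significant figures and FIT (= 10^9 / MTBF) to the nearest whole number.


Formula: λ = 1 / MTBF; FIT = λ × 1e9 = 1e9 / MTBF
λ = 1 / 157414 ≈ 6.353e-06 failures/hour
FIT = 1e9 / 157414 ≈ 6353 failures per 1e9 hours (nearest whole number)

λ = 6.353e-06 /h, FIT = 6353


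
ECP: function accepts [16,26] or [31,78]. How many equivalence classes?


Valid ranges: [16,26] and [31,78]
Class 1: x < 16 — invalid
Class 2: 16 ≤ x ≤ 26 — valid
Class 3: 26 < x < 31 — invalid (gap between ranges)
Class 4: 31 ≤ x ≤ 78 — valid
Class 5: x > 78 — invalid
Total equivalence classes: 5

5 equivalence classes


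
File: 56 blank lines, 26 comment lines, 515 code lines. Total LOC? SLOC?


Total LOC = blank + comment + code
Total LOC = 56 + 26 + 515 = 597
SLOC (source only) = code = 515

Total LOC: 597, SLOC: 515


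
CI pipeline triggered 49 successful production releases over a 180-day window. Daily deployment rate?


Formula: deployments per day = releases / days
= 49 / 180
= 0.272 deploys/day
(equivalently, 1.91 deploys/week)

0.272 deploys/day


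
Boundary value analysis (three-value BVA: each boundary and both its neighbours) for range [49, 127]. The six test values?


Range: [49, 127]
Boundaries: just below min, min, min+1, max-1, max, just above max
Values: [48, 49, 50, 126, 127, 128]

[48, 49, 50, 126, 127, 128]


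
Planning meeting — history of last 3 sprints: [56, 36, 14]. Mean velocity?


Formula: Avg velocity = Total points / Number of sprints
Points: [56, 36, 14]
Sum = 56 + 36 + 14 = 106
Avg velocity = 106 / 3 = 35.33 points/sprint

35.33 points/sprint


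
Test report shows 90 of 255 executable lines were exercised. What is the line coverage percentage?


Coverage = covered / total * 100
Coverage = 90 / 255 * 100
Coverage = 35.29%

35.29%


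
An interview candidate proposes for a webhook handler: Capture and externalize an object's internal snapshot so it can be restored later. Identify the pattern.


This matches the Memento pattern

Memento


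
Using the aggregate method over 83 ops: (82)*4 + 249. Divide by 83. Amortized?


Formula: Amortized cost = Total cost / Operations
Total cost = (82 * 4) + (1 * 249)
Total cost = 328 + 249 = 577
Amortized = 577 / 83 = 6.9518

6.9518


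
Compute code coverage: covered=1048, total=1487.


Coverage = covered / total * 100
Coverage = 1048 / 1487 * 100
Coverage = 70.48%

70.48%


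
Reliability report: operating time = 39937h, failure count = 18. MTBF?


Formula: MTBF = Total operating time / Number of failures
MTBF = 39937 / 18
MTBF = 2218.72 hours

2218.72 hours


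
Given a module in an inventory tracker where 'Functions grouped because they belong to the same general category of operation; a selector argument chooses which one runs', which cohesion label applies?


Reasoning: Grouped by category of activity, not by data or sequence
Type: Logical cohesion

Logical cohesion


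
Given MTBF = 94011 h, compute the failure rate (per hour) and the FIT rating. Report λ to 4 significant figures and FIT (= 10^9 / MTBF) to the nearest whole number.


Formula: λ = 1 / MTBF; FIT = λ × 1e9 = 1e9 / MTBF
λ = 1 / 94011 ≈ 1.064e-05 failures/hour
FIT = 1e9 / 94011 ≈ 10637 failures per 1e9 hours (nearest whole number)

λ = 1.064e-05 /h, FIT = 10637


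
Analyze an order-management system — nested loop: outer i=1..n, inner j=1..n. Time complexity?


Reasoning: n iterations times n iterations
Complexity: O(n^2)

O(n^2)


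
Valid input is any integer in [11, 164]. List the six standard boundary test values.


Range: [11, 164]
Boundaries: just below min, min, min+1, max-1, max, just above max
Values: [10, 11, 12, 163, 164, 165]

[10, 11, 12, 163, 164, 165]


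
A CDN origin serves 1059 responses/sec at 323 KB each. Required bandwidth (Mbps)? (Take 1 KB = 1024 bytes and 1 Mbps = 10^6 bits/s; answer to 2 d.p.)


Formula: Mbps = payload_bytes * RPS * 8 / 1e6
Payload per request = 323 KB = 323 * 1024 = 330752 bytes
Total bytes/sec = 330752 * 1059 = 350266368
Total bits/sec = 350266368 * 8 = 2802130944
Mbps = 2802130944 / 1e6 = 2802.13

2802.13 Mbps


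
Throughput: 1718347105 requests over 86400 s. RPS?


Formula: throughput = requests / seconds
throughput = 1718347105 / 86400
throughput = 19888.28 requests/second

19888.28 requests/second


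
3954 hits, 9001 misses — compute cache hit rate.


Formula: hit rate = hits / (hits + misses) * 100
hit rate = 3954 / (3954 + 9001) * 100
hit rate = 3954 / 12955 * 100
hit rate = 30.52%

30.52%


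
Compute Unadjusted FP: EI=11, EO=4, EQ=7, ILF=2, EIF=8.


UFP = EI*4 + EO*5 + EQ*4 + ILF*10 + EIF*7
UFP = 11*4 + 4*5 + 7*4 + 2*10 + 8*7
UFP = 44 + 20 + 28 + 20 + 56
UFP = 168

168


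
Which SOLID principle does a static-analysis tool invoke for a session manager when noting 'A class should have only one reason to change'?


This describes the Single Responsibility Principle (SRP)

Single Responsibility Principle (SRP)


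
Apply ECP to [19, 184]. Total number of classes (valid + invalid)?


Valid range: [19, 184]
Class 1: x < 19 — invalid
Class 2: 19 ≤ x ≤ 184 — valid
Class 3: x > 184 — invalid
Total equivalence classes: 3

3 equivalence classes


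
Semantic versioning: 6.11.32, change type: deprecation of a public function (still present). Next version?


Current: 6.11.32
Change category: 'deprecation of a public function (still present)' → minor bump
SemVer rule: minor bump → increment MINOR, reset PATCH to 0 (MAJOR unchanged)
New: 6.12.0

6.12.0


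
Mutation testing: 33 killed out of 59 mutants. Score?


Mutation score = killed / total * 100
Mutation score = 33 / 59 * 100
Mutation score = 55.93%

55.93%


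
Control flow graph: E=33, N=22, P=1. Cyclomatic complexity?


Formula: V(G) = E - N + 2P
V(G) = 33 - 22 + 2*1
V(G) = 11 + 2
V(G) = 13

13


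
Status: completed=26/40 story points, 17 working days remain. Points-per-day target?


Formula: Required rate = Remaining points / Days left
Remaining = 40 - 26 = 14 points
Required rate = 14 / 17 = 0.82 points/day

0.82 points/day


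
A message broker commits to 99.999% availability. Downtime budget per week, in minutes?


Formula: allowed downtime = period * (100 - SLA) / 100
Period (week) = 10080 minutes
Unavailability fraction = (100 - 99.999) / 100
Allowed downtime = 10080 * (100 - 99.999) / 100
Allowed downtime = 0.1008 minutes

0.1008 minutes


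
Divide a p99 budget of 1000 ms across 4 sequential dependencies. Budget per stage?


Formula: per_stage = total_budget / stages
per_stage = 1000 / 4
per_stage = 250.0 ms

250.0 ms


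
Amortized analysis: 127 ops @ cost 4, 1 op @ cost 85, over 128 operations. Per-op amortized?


Formula: Amortized cost = Total cost / Operations
Total cost = (127 * 4) + (1 * 85)
Total cost = 508 + 85 = 593
Amortized = 593 / 128 = 4.6328

4.6328


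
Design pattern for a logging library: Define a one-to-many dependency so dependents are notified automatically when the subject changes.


This matches the Observer pattern

Observer


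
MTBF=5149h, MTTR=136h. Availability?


Availability = MTBF / (MTBF + MTTR)
Availability = 5149 / (5149 + 136)
Availability = 5149 / 5285
Availability = 97.4267%

97.4267%


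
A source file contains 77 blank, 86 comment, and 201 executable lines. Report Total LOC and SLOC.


Total LOC = blank + comment + code
Total LOC = 77 + 86 + 201 = 364
SLOC (source only) = code = 201

Total LOC: 364, SLOC: 201
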